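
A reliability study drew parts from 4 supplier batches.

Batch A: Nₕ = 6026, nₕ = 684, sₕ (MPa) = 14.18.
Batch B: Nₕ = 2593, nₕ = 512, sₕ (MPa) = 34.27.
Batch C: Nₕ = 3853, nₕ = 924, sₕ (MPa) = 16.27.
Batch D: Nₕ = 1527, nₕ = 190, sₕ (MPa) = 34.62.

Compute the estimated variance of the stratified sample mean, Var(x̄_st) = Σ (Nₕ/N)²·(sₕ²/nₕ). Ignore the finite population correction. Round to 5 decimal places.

0.22993

N = 13999. Term for each stratum: Wₕ²sₕ²/nₕ.
Var(x̄_st) = 0.05447040 + 0.07869901 + 0.02170237 + 0.07505585 = 0.22992763 → 0.22993.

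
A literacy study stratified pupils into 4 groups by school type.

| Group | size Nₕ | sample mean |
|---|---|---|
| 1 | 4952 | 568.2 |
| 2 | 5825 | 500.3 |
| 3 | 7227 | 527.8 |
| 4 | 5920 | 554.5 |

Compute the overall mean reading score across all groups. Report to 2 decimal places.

N = 4952 + 5825 + 7227 + 5920 = 23924.
Overall mean = Σ (Nₕ/N)·x̄ₕ — weight by population share, not a simple average.
Σ Nₕx̄ₕ = 4952·568.2 + 5825·500.3 + 7227·527.8 + 5920·554.5 = 2813726.4 + 2914247.5 + 3814410.6 + 3282640 = 12825024.5.
Divide by N: 12825024.5 / 23924 = 536.0736... → 536.07.

536.07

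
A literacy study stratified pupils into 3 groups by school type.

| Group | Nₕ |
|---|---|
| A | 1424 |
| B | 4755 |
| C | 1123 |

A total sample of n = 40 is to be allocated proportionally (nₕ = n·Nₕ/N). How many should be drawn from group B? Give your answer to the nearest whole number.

26

Share of group B = 4755/7302 = 0.65119.
Allocate 40 × 0.65119 = 26.048... → 26.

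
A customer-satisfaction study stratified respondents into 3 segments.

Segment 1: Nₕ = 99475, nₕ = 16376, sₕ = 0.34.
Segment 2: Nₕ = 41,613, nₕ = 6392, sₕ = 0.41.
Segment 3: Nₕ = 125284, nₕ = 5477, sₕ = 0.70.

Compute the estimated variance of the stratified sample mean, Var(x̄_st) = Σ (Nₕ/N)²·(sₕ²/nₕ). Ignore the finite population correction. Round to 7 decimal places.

0.0000214

N = 266372; Wₕ = Nₕ/N.
segment 1: (99475/266372)²·0.34²/16376 = 0.0000009845
segment 2: (41613/266372)²·0.41²/6392 = 0.0000006418
segment 3: (125284/266372)²·0.70²/5477 = 0.0000197910
Sum = 0.0000214173 → 0.0000214.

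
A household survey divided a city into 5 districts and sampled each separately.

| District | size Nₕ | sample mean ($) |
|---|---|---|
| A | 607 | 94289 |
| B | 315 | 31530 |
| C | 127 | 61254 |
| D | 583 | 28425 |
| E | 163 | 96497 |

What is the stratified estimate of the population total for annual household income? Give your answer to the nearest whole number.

107245417

Population total = Σ Nₕ·x̄ₕ (each stratum's size times its mean).
607·94289 + 315·31530 + 127·61254 + 583·28425 + 163·96497 = 57233423 + 9931950 + 7779258 + 16571775 + 15729011 = 107245417.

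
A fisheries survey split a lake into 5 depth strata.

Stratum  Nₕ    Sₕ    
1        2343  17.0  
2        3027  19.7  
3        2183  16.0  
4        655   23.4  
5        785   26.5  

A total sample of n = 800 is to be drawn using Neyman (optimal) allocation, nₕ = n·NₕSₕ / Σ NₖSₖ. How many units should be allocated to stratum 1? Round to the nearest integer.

Σ NₕSₕ = 2343·17.0 + 3027·19.7 + 2183·16.0 + 655·23.4 + 785·26.5 = 170520.4.
Share for 1: 39831/170520.4 = 0.23358.
n_1 = 800 × 0.23358 = 186.868... → 187.

187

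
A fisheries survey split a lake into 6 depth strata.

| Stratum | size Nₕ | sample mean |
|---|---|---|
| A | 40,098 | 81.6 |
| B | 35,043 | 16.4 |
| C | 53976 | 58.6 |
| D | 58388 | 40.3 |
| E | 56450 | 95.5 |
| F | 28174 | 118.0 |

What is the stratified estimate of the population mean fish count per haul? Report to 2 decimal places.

66.43

N = 272129; weights Wₕ = Nₕ/N = (0.1473, 0.1288, 0.1983, 0.2146, 0.2074, 0.1035).
x̄_st = Σ Wₕ·x̄ₕ = 0.1473·81.6 + 0.1288·16.4 + 0.1983·58.6 + 0.2146·40.3 + 0.2074·95.5 + 0.1035·118.0 ≈ 66.4326...
→ 66.43.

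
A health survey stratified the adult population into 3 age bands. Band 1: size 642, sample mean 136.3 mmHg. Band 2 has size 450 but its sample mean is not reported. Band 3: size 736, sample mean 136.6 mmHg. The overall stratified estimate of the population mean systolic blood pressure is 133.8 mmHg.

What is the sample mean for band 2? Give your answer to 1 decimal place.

125.7

Σ Nₕx̄ₕ = N·μ, so 450·x̄_2 = 1828·133.8 − (642·136.3 + 736·136.6).
= 244586.4 − 188042.2 = 56544.2.
x̄_2 = 56544.2 / 450 = 125.654... → 125.7.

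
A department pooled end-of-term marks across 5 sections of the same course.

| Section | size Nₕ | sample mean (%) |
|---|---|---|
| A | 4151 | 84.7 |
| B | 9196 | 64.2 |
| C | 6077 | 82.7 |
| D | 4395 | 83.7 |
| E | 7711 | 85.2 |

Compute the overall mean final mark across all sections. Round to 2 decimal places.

N = 31530; weights Wₕ = Nₕ/N = (0.1317, 0.2917, 0.1927, 0.1394, 0.2446).
x̄_st = Σ Wₕ·x̄ₕ = 0.1317·84.7 + 0.2917·64.2 + 0.1927·82.7 + 0.1394·83.7 + 0.2446·85.2 ≈ 78.3184...
→ 78.32.

78.32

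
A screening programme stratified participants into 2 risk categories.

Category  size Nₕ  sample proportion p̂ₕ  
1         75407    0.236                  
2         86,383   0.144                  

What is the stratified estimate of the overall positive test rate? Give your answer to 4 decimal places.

Wₕ = Nₕ/N with N = 161790: 0.4661, 0.5339.
p̂_st = 0.4661·0.236 + 0.5339·0.144 ≈ 0.186879... → 0.1869.

0.1869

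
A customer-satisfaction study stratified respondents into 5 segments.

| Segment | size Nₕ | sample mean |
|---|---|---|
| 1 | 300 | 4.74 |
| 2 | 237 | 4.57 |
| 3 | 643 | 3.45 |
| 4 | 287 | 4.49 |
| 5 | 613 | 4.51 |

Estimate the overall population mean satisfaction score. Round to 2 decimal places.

4.22

N = 300 + 237 + 643 + 287 + 613 = 2080.
Overall mean = Σ (Nₕ/N)·x̄ₕ — weight by population share, not a simple average.
Σ Nₕx̄ₕ = 300·4.74 + 237·4.57 + 643·3.45 + 287·4.49 + 613·4.51 = 1422 + 1083.09 + 2218.35 + 1288.63 + 2764.63 = 8776.7.
Divide by N: 8776.7 / 2080 = 4.2196... → 4.22.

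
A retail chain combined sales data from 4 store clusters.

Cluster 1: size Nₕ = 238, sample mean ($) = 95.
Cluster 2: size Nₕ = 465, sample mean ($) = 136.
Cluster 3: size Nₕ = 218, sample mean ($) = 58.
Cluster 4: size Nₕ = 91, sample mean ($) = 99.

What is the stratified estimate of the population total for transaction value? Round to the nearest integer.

Population total = Σ Nₕ·x̄ₕ (each stratum's size times its mean).
238·95 + 465·136 + 218·58 + 91·99 = 22610 + 63240 + 12644 + 9009 = 107503.

107503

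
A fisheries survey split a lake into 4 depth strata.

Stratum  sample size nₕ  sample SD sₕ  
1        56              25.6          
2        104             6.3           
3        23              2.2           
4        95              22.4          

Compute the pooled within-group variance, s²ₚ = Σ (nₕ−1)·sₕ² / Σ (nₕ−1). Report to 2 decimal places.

1: (56−1)·25.6² = 55·655.36 = 36044.8
2: (104−1)·6.3² = 103·39.69 = 4088.07
3: (23−1)·2.2² = 22·4.84 = 106.48
4: (95−1)·22.4² = 94·501.76 = 47165.44
Numerator = 87404.79; denominator = Σ(nₕ−1) = 274.
s²ₚ = 87404.79/274 = 318.9956... → 319.00.

319.00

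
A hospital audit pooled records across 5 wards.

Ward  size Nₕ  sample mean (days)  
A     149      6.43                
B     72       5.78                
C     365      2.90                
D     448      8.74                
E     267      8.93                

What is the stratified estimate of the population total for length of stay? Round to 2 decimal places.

Population total = Σ Nₕ·x̄ₕ (each stratum's size times its mean).
149·6.43 + 72·5.78 + 365·2.90 + 448·8.74 + 267·8.93 = 958.07 + 416.16 + 1058.5 + 3915.52 + 2384.31 = 8732.56.

8732.56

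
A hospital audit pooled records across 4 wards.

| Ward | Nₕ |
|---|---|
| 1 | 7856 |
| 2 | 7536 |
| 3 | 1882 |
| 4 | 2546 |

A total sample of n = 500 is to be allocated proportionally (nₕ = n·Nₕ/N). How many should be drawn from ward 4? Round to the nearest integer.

64

Share of ward 4 = 2546/19820 = 0.12846.
Allocate 500 × 0.12846 = 64.228... → 64.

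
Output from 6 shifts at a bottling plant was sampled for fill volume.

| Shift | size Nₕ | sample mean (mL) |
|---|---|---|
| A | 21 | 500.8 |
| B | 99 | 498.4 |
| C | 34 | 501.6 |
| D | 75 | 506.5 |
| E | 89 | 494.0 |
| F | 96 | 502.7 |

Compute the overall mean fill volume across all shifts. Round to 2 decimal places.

500.30

N = 414; weights Wₕ = Nₕ/N = (0.0507, 0.2391, 0.0821, 0.1812, 0.2150, 0.2319).
x̄_st = Σ Wₕ·x̄ₕ = 0.0507·500.8 + 0.2391·498.4 + 0.0821·501.6 + 0.1812·506.5 + 0.2150·494.0 + 0.2319·502.7 ≈ 500.3031...
→ 500.30.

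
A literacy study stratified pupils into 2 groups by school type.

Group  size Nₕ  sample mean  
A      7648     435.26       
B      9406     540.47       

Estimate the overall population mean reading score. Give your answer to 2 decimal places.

x̄_st = (Σ Nₕx̄ₕ) / (Σ Nₕ) = (7648·435.26 + 9406·540.47) / 17054
= 8412529.3 / 17054 = 493.2878... → 493.29.

493.29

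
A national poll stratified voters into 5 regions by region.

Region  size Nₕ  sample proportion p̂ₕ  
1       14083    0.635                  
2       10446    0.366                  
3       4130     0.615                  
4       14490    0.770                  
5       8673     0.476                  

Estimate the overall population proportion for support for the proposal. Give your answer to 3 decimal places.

0.590

Wₕ = Nₕ/N with N = 51822: 0.2718, 0.2016, 0.0797, 0.2796, 0.1674.
p̂_st = 0.2718·0.635 + 0.2016·0.366 + 0.0797·0.615 + 0.2796·0.770 + 0.1674·0.476 ≈ 0.59032... → 0.590.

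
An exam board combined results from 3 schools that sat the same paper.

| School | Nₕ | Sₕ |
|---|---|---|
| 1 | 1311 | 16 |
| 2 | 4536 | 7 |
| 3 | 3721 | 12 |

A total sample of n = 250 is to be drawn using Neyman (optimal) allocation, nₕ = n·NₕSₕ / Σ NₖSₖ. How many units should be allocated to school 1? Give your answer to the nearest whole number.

54

1: NₕSₕ = 1311·16 = 20976
2: NₕSₕ = 4536·7 = 31752
3: NₕSₕ = 3721·12 = 44652
Σ NₕSₕ = 97380.
n_1 = 250·20976/97380 = 53.851... → 54.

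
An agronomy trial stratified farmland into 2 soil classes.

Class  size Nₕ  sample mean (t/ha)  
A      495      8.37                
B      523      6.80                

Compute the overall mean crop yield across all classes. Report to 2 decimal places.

7.56

N = 1018; weights Wₕ = Nₕ/N = (0.4862, 0.5138).
x̄_st = Σ Wₕ·x̄ₕ = 0.4862·8.37 + 0.5138·6.80 ≈ 7.5634...
→ 7.56.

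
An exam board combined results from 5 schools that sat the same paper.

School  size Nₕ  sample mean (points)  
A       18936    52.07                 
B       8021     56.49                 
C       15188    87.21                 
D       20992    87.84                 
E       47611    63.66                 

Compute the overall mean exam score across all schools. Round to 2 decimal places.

N = 18936 + 8021 + 15188 + 20992 + 47611 = 110748.
Overall mean = Σ (Nₕ/N)·x̄ₕ — weight by population share, not a simple average.
Σ Nₕx̄ₕ = 18936·52.07 + 8021·56.49 + 15188·87.21 + 20992·87.84 + 47611·63.66 = 985997.52 + 453106.29 + 1324545.48 + 1843937.28 + 3030916.26 = 7638502.83.
Divide by N: 7638502.83 / 110748 = 68.9719... → 68.97.

68.97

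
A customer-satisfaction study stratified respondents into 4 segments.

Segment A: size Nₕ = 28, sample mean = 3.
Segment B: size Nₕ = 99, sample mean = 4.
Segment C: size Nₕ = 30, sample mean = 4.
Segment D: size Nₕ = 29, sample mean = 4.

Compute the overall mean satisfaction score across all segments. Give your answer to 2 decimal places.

3.85

N = 186; weights Wₕ = Nₕ/N = (0.1505, 0.5323, 0.1613, 0.1559).
x̄_st = Σ Wₕ·x̄ₕ = 0.1505·3 + 0.5323·4 + 0.1613·4 + 0.1559·4 ≈ 3.8495...
→ 3.85.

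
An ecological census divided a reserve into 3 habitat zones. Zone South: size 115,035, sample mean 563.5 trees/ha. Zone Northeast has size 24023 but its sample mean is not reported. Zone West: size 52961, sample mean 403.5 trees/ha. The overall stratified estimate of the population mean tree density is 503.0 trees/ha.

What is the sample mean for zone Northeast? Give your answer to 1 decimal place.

Σ Nₕx̄ₕ = N·μ, so 24023·x̄_Northeast = 192019·503.0 − (115035·563.5 + 52961·403.5).
= 96585557 − 86191986 = 10393571.
x̄_Northeast = 10393571 / 24023 = 432.651... → 432.7.

432.7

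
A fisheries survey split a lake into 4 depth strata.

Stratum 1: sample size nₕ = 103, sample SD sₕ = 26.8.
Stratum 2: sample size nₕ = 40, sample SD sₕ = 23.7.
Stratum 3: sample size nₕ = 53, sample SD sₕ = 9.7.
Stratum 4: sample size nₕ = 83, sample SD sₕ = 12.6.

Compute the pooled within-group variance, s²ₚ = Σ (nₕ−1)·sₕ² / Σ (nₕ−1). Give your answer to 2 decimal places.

1: (103−1)·26.8² = 102·718.24 = 73260.48
2: (40−1)·23.7² = 39·561.69 = 21905.91
3: (53−1)·9.7² = 52·94.09 = 4892.68
4: (83−1)·12.6² = 82·158.76 = 13018.32
Numerator = 113077.39; denominator = Σ(nₕ−1) = 275.
s²ₚ = 113077.39/275 = 411.1905... → 411.19.

411.19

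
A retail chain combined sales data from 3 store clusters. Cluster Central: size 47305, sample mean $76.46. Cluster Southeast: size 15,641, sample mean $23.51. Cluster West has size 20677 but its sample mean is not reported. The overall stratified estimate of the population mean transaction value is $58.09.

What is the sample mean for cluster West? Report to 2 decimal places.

42.22

Σ Nₕx̄ₕ = N·μ, so 20677·x̄_West = 83623·58.09 − (47305·76.46 + 15641·23.51).
= 4857660.07 − 3984660.21 = 872999.86.
x̄_West = 872999.86 / 20677 = 42.2208... → 42.22.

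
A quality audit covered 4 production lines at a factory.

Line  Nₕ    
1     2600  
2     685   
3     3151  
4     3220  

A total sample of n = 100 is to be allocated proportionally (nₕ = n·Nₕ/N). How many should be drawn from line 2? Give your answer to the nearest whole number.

N = 2600 + 685 + 3151 + 3220 = 9656.
n_2 = 100·685/9656 = 7.094... → 7.

7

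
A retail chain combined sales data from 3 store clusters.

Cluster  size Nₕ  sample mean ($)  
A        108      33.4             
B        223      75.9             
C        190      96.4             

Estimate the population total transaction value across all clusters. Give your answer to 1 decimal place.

Population total = Σ Nₕ·x̄ₕ (each stratum's size times its mean).
108·33.4 + 223·75.9 + 190·96.4 = 3607.2 + 16925.7 + 18316 = 38848.9.

38848.9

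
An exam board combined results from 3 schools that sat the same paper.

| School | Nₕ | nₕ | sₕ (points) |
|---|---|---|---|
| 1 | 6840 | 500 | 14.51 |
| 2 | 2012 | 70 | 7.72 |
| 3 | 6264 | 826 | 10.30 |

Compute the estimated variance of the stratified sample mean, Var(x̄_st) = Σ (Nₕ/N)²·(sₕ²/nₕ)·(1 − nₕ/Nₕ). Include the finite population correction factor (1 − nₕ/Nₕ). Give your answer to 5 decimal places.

0.11362

N = 15116; Wₕ = Nₕ/N.
school 1: (6840/15116)²·14.51²/500·(1 − 500/6840) = 0.07991649
school 2: (2012/15116)²·7.72²/70·(1 − 70/2012) = 0.01455928
school 3: (6264/15116)²·10.30²/826·(1 − 826/6264) = 0.01914748
Sum = 0.11362325 → 0.11362.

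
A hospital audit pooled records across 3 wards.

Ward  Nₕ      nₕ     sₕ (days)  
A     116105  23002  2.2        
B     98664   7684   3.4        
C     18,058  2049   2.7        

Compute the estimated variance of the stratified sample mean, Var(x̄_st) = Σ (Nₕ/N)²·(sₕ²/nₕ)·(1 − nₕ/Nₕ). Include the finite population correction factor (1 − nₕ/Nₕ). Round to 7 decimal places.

N = 232827; Wₕ = Nₕ/N.
ward A: (116105/232827)²·2.2²/23002·(1 − 23002/116105) = 0.0000419592
ward B: (98664/232827)²·3.4²/7684·(1 − 7684/98664) = 0.0002491199
ward C: (18058/232827)²·2.7²/2049·(1 − 2049/18058) = 0.0000189737
Sum = 0.0003100529 → 0.0003101.

0.0003101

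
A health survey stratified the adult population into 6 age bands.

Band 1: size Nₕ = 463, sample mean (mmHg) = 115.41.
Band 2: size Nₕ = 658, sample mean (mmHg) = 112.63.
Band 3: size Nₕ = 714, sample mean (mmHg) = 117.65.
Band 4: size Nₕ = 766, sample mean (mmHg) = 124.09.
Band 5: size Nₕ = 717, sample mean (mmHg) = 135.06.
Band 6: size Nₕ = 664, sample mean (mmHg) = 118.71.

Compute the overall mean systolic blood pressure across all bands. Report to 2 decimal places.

121.11

x̄_st = (Σ Nₕx̄ₕ) / (Σ Nₕ) = (463·115.41 + 658·112.63 + 714·117.65 + 766·124.09 + 717·135.06 + 664·118.71) / 3982
= 482261.87 / 3982 = 121.1105... → 121.11.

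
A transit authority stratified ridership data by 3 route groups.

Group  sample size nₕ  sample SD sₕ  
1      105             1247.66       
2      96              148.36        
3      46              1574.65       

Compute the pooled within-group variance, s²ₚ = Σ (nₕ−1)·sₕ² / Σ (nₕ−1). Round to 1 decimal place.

Degrees of freedom: 104 + 95 + 45 = 244.
Σ(nₕ−1)sₕ² = 104·1556655.4756 + 95·22010.6896 + 45·2479522.6225 = 275561702.9869.
s²ₚ = 275561702.9869 / 244 = 1129351.242... → 1129351.2.

1129351.2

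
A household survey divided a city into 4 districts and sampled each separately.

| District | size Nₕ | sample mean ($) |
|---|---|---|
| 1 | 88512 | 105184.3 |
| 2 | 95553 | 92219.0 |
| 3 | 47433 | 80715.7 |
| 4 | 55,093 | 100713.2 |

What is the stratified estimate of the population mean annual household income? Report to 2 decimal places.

95952.26

N = 88512 + 95553 + 47433 + 55093 = 286591.
The stratified mean weights each stratum mean by its population share Nₕ/N.
Σ Nₕx̄ₕ = 88512·105184.3 + 95553·92219.0 + 47433·80715.7 + 55093·100713.2 = 9310072761.6 + 8811802107 + 3828587798.1 + 5548592327.6 = 27499054994.3.
Divide by N: 27499054994.3 / 286591 = 95952.2630... → 95952.26.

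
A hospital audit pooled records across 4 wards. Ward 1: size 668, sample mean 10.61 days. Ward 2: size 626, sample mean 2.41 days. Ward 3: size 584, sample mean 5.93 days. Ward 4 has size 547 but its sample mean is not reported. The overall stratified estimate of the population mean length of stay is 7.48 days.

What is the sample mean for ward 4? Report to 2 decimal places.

11.11

Σ Nₕx̄ₕ = N·μ, so 547·x̄_4 = 2425·7.48 − (668·10.61 + 626·2.41 + 584·5.93).
= 18139 − 12059.26 = 6079.74.
x̄_4 = 6079.74 / 547 = 11.1147... → 11.11.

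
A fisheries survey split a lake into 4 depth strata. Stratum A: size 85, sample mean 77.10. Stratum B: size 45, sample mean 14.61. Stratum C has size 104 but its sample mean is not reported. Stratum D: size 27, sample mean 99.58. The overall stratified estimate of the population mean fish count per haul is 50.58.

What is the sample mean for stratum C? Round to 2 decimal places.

31.75

N = 85 + 45 + 104 + 27 = 261.
Overall total = μ·N = 50.58·261 = 13201.38.
Subtract the known strata: 85·77.10 + 45·14.61 + 27·99.58 = 9899.61.
Remaining total for stratum C: 13201.38 − 9899.61 = 3301.77.
Divide by its size: 3301.77 / 104 = 31.7478... → 31.75.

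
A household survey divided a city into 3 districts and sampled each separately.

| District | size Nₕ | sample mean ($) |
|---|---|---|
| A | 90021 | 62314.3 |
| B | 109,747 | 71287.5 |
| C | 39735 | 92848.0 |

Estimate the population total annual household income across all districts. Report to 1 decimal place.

Estimate total by summing Nₕ·x̄ₕ over strata.
90021·62314.3 + 109747·71287.5 + 39735·92848.0 = 5609595600.3 + 7823589262.5 + 3689315280 = 17122500142.8.

17122500142.8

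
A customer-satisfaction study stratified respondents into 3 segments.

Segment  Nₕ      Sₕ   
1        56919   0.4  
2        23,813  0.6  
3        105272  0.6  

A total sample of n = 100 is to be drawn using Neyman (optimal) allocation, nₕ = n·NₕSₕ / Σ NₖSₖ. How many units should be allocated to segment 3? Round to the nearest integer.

1: NₕSₕ = 56919·0.4 = 22767.6
2: NₕSₕ = 23813·0.6 = 14287.8
3: NₕSₕ = 105272·0.6 = 63163.2
Σ NₕSₕ = 100218.6.
n_3 = 100·63163.2/100218.6 = 63.025... → 63.

63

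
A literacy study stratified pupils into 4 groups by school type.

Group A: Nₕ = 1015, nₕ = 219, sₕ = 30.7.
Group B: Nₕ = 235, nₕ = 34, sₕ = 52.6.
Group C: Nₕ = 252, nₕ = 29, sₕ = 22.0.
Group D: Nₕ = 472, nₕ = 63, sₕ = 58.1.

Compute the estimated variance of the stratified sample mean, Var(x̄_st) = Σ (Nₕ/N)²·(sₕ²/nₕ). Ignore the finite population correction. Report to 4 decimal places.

N = 1974; Wₕ = Nₕ/N.
group A: (1015/1974)²·30.7²/219 = 1.1378118
group B: (235/1974)²·52.6²/34 = 1.1532780
group C: (252/1974)²·22.0²/29 = 0.2719908
group D: (472/1974)²·58.1²/63 = 3.0633838
Sum = 5.6264643 → 5.6265.

5.6265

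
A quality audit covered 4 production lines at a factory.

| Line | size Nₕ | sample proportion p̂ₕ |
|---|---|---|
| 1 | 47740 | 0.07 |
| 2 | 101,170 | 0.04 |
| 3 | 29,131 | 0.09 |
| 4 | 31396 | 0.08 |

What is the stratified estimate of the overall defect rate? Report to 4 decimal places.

0.0598

Wₕ = Nₕ/N with N = 209437: 0.2279, 0.4831, 0.1391, 0.1499.
p̂_st = 0.2279·0.07 + 0.4831·0.04 + 0.1391·0.09 + 0.1499·0.08 ≈ 0.059789... → 0.0598.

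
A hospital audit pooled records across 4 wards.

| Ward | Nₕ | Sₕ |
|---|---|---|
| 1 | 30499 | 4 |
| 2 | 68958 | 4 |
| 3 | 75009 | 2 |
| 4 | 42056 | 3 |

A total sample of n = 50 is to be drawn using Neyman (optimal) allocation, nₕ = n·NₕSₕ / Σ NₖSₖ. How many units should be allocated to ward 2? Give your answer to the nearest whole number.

20

1: NₕSₕ = 30499·4 = 121996
2: NₕSₕ = 68958·4 = 275832
3: NₕSₕ = 75009·2 = 150018
4: NₕSₕ = 42056·3 = 126168
Σ NₕSₕ = 674014.
n_2 = 50·275832/674014 = 20.462... → 20.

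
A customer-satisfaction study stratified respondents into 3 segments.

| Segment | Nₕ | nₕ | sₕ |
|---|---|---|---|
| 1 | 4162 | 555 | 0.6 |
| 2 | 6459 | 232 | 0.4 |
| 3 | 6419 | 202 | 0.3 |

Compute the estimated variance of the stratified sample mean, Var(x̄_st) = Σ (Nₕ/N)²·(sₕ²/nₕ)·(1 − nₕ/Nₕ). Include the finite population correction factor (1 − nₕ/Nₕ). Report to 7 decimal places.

0.0001903

N = 17040; Wₕ = Nₕ/N.
segment 1: (4162/17040)²·0.6²/555·(1 − 555/4162) = 0.0000335366
segment 2: (6459/17040)²·0.4²/232·(1 − 232/6459) = 0.0000955294
segment 3: (6419/17040)²·0.3²/202·(1 − 202/6419) = 0.0000612351
Sum = 0.0001903010 → 0.0001903.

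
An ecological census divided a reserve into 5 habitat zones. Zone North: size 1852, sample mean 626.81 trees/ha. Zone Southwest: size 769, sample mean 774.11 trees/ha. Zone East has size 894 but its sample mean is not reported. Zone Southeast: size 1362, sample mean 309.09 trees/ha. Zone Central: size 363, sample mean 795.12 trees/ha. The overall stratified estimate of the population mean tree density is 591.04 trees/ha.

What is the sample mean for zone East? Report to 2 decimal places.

706.15

Σ Nₕx̄ₕ = N·μ, so 894·x̄_East = 5240·591.04 − (1852·626.81 + 769·774.11 + 1362·309.09 + 363·795.12).
= 3097049.6 − 2465751.85 = 631297.75.
x̄_East = 631297.75 / 894 = 706.1496... → 706.15.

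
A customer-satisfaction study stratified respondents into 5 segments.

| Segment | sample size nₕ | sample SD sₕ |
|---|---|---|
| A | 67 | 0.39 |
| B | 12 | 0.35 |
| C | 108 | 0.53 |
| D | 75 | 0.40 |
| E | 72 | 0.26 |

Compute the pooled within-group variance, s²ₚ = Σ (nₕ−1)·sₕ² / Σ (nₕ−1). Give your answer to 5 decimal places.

A: (67−1)·0.39² = 66·0.1521 = 10.0386
B: (12−1)·0.35² = 11·0.1225 = 1.3475
C: (108−1)·0.53² = 107·0.2809 = 30.0563
D: (75−1)·0.40² = 74·0.16 = 11.84
E: (72−1)·0.26² = 71·0.0676 = 4.7996
Numerator = 58.082; denominator = Σ(nₕ−1) = 329.
s²ₚ = 58.082/329 = 0.1765410... → 0.17654.

0.17654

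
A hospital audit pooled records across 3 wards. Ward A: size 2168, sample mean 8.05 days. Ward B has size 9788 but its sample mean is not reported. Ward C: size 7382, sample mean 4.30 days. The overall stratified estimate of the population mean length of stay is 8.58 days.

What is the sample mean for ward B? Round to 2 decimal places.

11.93

Σ Nₕx̄ₕ = N·μ, so 9788·x̄_B = 19338·8.58 − (2168·8.05 + 7382·4.30).
= 165920.04 − 49195 = 116725.04.
x̄_B = 116725.04 / 9788 = 11.9253... → 11.93.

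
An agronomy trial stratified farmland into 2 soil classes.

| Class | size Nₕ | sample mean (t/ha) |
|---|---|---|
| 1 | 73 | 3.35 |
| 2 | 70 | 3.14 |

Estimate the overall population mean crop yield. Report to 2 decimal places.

N = 143; weights Wₕ = Nₕ/N = (0.5105, 0.4895).
x̄_st = Σ Wₕ·x̄ₕ = 0.5105·3.35 + 0.4895·3.14 ≈ 3.2472...
→ 3.25.

3.25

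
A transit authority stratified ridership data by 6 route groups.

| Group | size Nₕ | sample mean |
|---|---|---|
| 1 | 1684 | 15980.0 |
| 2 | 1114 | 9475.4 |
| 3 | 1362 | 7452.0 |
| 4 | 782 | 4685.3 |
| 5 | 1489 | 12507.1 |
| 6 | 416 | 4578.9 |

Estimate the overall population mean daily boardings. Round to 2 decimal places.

N = 1684 + 1114 + 1362 + 782 + 1489 + 416 = 6847.
Overall mean = Σ (Nₕ/N)·x̄ₕ — weight by population share, not a simple average.
Σ Nₕx̄ₕ = 1684·15980.0 + 1114·9475.4 + 1362·7452.0 + 782·4685.3 + 1489·12507.1 + 416·4578.9 = 26910320 + 10555595.6 + 10149624 + 3663904.6 + 18623071.9 + 1904822.4 = 71807338.5.
Divide by N: 71807338.5 / 6847 = 10487.4162... → 10487.42.

10487.42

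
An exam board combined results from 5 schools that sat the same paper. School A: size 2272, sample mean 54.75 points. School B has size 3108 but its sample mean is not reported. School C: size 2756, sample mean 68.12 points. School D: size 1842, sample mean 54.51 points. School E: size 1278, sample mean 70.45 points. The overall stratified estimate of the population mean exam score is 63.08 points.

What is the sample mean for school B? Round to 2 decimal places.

N = 2272 + 3108 + 2756 + 1842 + 1278 = 11256.
Overall total = μ·N = 63.08·11256 = 710028.48.
Subtract the known strata: 2272·54.75 + 2756·68.12 + 1842·54.51 + 1278·70.45 = 502573.24.
Remaining total for school B: 710028.48 − 502573.24 = 207455.24.
Divide by its size: 207455.24 / 3108 = 66.7488... → 66.75.

66.75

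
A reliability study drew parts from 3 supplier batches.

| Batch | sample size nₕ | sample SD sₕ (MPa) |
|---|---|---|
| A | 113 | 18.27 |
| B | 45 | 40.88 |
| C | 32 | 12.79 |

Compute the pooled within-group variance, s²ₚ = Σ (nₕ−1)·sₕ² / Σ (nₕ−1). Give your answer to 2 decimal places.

620.25

A: (113−1)·18.27² = 112·333.7929 = 37384.8048
B: (45−1)·40.88² = 44·1671.1744 = 73531.6736
C: (32−1)·12.79² = 31·163.5841 = 5071.1071
Numerator = 115987.5855; denominator = Σ(nₕ−1) = 187.
s²ₚ = 115987.5855/187 = 620.2545... → 620.25.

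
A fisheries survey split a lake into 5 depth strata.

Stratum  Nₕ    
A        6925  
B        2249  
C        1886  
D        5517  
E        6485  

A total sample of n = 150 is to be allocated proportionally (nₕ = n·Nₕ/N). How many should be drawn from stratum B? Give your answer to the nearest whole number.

N = 6925 + 2249 + 1886 + 5517 + 6485 = 23062.
n_B = 150·2249/23062 = 14.628... → 15.

15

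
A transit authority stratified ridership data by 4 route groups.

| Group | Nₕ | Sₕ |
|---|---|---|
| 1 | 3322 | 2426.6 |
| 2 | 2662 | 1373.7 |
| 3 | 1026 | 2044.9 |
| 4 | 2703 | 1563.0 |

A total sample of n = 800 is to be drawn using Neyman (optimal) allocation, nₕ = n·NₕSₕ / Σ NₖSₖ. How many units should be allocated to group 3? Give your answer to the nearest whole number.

1: NₕSₕ = 3322·2426.6 = 8061165.2
2: NₕSₕ = 2662·1373.7 = 3656789.4
3: NₕSₕ = 1026·2044.9 = 2098067.4
4: NₕSₕ = 2703·1563.0 = 4224789
Σ NₕSₕ = 18040811.
n_3 = 800·2098067.4/18040811 = 93.037... → 93.

93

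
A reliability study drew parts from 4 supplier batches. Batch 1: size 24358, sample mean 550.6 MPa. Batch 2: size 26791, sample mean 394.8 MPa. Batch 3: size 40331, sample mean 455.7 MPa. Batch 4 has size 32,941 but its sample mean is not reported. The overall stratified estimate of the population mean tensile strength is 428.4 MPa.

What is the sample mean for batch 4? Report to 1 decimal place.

331.9

N = 24358 + 26791 + 40331 + 32941 = 124421.
Overall total = μ·N = 428.4·124421 = 53301956.4.
Subtract the known strata: 24358·550.6 + 26791·394.8 + 40331·455.7 = 42367438.3.
Remaining total for batch 4: 53301956.4 − 42367438.3 = 10934518.1.
Divide by its size: 10934518.1 / 32941 = 331.943... → 331.9.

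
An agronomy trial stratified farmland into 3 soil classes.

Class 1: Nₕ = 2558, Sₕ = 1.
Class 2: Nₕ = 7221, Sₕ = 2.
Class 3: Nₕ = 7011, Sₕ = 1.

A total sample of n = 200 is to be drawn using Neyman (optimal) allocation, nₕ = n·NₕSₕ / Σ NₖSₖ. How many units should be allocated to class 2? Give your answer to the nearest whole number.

1: NₕSₕ = 2558·1 = 2558
2: NₕSₕ = 7221·2 = 14442
3: NₕSₕ = 7011·1 = 7011
Σ NₕSₕ = 24011.
n_2 = 200·14442/24011 = 120.295... → 120.

120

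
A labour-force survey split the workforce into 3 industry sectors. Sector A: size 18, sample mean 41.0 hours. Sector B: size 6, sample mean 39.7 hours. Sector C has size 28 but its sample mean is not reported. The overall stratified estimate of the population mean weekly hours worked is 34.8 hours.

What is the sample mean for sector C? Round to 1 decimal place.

29.8

N = 18 + 6 + 28 = 52.
Overall total = μ·N = 34.8·52 = 1809.6.
Subtract the known strata: 18·41.0 + 6·39.7 = 976.2.
Remaining total for sector C: 1809.6 − 976.2 = 833.4.
Divide by its size: 833.4 / 28 = 29.764... → 29.8.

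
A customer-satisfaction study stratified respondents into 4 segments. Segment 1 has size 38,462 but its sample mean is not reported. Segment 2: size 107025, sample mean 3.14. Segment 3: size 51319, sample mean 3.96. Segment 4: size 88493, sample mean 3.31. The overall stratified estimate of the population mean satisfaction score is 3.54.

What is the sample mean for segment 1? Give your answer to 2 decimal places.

4.62

N = 38462 + 107025 + 51319 + 88493 = 285299.
Overall total = μ·N = 3.54·285299 = 1009958.46.
Subtract the known strata: 107025·3.14 + 51319·3.96 + 88493·3.31 = 832193.57.
Remaining total for segment 1: 1009958.46 − 832193.57 = 177764.89.
Divide by its size: 177764.89 / 38462 = 4.6218... → 4.62.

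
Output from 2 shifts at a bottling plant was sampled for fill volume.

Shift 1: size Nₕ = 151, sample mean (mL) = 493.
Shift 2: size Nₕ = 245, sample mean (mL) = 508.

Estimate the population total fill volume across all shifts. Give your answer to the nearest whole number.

Estimate total by summing Nₕ·x̄ₕ over strata.
151·493 + 245·508 = 74443 + 124460 = 198903.

198903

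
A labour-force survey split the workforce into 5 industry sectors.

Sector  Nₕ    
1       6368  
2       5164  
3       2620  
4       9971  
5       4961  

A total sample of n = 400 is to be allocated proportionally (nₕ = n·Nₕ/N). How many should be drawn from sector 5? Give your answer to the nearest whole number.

68

N = 6368 + 5164 + 2620 + 9971 + 4961 = 29084.
n_5 = 400·4961/29084 = 68.230... → 68.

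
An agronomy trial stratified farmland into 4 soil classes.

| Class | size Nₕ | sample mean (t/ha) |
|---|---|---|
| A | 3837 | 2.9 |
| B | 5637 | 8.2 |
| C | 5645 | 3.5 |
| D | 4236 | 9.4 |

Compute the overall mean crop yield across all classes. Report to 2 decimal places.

6.04

x̄_st = (Σ Nₕx̄ₕ) / (Σ Nₕ) = (3837·2.9 + 5637·8.2 + 5645·3.5 + 4236·9.4) / 19355
= 116926.6 / 19355 = 6.0412... → 6.04.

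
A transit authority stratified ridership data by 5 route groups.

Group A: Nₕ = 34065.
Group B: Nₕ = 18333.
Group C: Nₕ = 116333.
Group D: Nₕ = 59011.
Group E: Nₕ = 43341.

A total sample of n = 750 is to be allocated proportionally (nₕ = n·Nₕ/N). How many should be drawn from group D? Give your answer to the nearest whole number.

163

N = 34065 + 18333 + 116333 + 59011 + 43341 = 271083.
n_D = 750·59011/271083 = 163.265... → 163.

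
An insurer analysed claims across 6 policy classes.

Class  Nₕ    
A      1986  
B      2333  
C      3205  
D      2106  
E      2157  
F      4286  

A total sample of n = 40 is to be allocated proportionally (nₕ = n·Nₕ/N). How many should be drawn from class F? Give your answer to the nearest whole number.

Share of class F = 4286/16073 = 0.26666.
Allocate 40 × 0.26666 = 10.666... → 11.

11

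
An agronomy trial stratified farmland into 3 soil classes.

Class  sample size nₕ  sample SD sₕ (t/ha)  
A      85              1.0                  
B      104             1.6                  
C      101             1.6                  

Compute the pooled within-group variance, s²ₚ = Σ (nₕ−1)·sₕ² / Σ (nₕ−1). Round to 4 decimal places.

2.1034

A: (85−1)·1.0² = 84·1 = 84
B: (104−1)·1.6² = 103·2.56 = 263.68
C: (101−1)·1.6² = 100·2.56 = 256
Numerator = 603.68; denominator = Σ(nₕ−1) = 287.
s²ₚ = 603.68/287 = 2.103415... → 2.1034.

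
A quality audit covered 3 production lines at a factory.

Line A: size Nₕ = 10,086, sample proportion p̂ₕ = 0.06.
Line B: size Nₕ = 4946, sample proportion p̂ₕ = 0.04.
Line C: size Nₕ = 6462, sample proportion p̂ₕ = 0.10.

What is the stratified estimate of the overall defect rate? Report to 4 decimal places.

0.0674

Wₕ = Nₕ/N with N = 21494: 0.4692, 0.2301, 0.3006.
p̂_st = 0.4692·0.06 + 0.2301·0.04 + 0.3006·0.10 ≈ 0.067423... → 0.0674.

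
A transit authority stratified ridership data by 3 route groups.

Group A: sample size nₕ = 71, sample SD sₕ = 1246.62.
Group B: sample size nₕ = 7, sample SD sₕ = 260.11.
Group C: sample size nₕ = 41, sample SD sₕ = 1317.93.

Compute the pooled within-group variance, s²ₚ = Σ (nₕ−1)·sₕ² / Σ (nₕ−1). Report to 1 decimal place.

Degrees of freedom: 70 + 6 + 40 = 116.
Σ(nₕ−1)sₕ² = 70·1554061.4244 + 6·67657.2121 + 40·1736939.4849 = 178667822.3766.
s²ₚ = 178667822.3766 / 116 = 1540239.848... → 1540239.8.

1540239.8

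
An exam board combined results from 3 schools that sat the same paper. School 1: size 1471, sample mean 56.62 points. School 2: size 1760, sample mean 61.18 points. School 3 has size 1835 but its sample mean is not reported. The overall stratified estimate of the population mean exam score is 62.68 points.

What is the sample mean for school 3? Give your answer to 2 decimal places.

Σ Nₕx̄ₕ = N·μ, so 1835·x̄_3 = 5066·62.68 − (1471·56.62 + 1760·61.18).
= 317536.88 − 190964.82 = 126572.06.
x̄_3 = 126572.06 / 1835 = 68.9766... → 68.98.

68.98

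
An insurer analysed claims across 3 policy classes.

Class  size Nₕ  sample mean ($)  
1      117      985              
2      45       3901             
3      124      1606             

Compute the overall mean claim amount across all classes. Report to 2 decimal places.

1713.06

N = 286; weights Wₕ = Nₕ/N = (0.4091, 0.1573, 0.4336).
x̄_st = Σ Wₕ·x̄ₕ = 0.4091·985 + 0.1573·3901 + 0.4336·1606 ≈ 1713.0559...
→ 1713.06.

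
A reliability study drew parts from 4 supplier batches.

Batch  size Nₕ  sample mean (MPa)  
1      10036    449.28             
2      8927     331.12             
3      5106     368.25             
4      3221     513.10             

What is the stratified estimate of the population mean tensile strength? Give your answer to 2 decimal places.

403.00

x̄_st = (Σ Nₕx̄ₕ) / (Σ Nₕ) = (10036·449.28 + 8927·331.12 + 5106·368.25 + 3221·513.10) / 27290
= 10997861.92 / 27290 = 402.9997... → 403.00.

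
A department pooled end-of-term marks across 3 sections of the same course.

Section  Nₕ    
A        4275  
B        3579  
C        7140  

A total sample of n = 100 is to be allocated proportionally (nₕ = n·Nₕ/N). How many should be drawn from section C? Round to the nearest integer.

48

Share of section C = 7140/14994 = 0.47619.
Allocate 100 × 0.47619 = 47.619... → 48.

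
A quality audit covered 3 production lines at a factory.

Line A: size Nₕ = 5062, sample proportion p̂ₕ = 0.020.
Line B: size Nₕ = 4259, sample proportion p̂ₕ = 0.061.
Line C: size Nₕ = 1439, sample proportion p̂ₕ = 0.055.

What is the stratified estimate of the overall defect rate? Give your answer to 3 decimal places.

N = 5062 + 4259 + 1439 = 10760.
Overall proportion = Σ (Nₕ/N)·p̂ₕ.
Σ Nₕp̂ₕ = 101.24 + 259.799 + 79.145 = 440.184.
440.184 / 10760 = 0.04091... → 0.041.

0.041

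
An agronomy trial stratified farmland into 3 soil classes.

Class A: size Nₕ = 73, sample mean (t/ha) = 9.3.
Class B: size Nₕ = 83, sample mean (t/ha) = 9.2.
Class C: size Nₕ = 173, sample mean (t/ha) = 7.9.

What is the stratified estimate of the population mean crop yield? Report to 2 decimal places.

8.54

N = 329; weights Wₕ = Nₕ/N = (0.2219, 0.2523, 0.5258).
x̄_st = Σ Wₕ·x̄ₕ = 0.2219·9.3 + 0.2523·9.2 + 0.5258·7.9 ≈ 8.5386...
→ 8.54.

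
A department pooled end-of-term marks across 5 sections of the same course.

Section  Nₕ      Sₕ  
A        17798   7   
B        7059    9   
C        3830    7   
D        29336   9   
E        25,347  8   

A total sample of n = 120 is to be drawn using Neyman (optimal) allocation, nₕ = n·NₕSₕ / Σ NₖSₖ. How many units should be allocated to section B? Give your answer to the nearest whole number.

A: NₕSₕ = 17798·7 = 124586
B: NₕSₕ = 7059·9 = 63531
C: NₕSₕ = 3830·7 = 26810
D: NₕSₕ = 29336·9 = 264024
E: NₕSₕ = 25347·8 = 202776
Σ NₕSₕ = 681727.
n_B = 120·63531/681727 = 11.183... → 11.

11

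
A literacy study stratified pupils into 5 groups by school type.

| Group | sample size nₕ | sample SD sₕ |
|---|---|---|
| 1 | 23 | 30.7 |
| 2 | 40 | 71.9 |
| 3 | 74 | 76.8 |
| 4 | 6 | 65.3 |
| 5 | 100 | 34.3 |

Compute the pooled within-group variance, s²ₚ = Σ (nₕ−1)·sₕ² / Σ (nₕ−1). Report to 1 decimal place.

1: (23−1)·30.7² = 22·942.49 = 20734.78
2: (40−1)·71.9² = 39·5169.61 = 201614.79
3: (74−1)·76.8² = 73·5898.24 = 430571.52
4: (6−1)·65.3² = 5·4264.09 = 21320.45
5: (100−1)·34.3² = 99·1176.49 = 116472.51
Numerator = 790714.05; denominator = Σ(nₕ−1) = 238.
s²ₚ = 790714.05/238 = 3322.328... → 3322.3.

3322.3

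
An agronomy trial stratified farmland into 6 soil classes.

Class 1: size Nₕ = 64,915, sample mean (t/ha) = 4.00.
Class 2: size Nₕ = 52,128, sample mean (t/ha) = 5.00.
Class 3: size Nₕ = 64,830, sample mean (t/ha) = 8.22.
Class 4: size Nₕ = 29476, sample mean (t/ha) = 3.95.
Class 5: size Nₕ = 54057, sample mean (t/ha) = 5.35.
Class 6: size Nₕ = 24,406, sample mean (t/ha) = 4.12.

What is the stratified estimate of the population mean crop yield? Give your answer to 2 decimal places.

N = 289812; weights Wₕ = Nₕ/N = (0.2240, 0.1799, 0.2237, 0.1017, 0.1865, 0.0842).
x̄_st = Σ Wₕ·x̄ₕ = 0.2240·4.00 + 0.1799·5.00 + 0.2237·8.22 + 0.1017·3.95 + 0.1865·5.35 + 0.0842·4.12 ≈ 5.3807...
→ 5.38.

5.38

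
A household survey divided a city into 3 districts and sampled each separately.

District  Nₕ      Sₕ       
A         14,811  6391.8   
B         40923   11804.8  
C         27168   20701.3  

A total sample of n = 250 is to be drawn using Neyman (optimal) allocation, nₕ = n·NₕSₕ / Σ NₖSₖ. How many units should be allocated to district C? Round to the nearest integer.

123

Σ NₕSₕ = 14811·6391.8 + 40923·11804.8 + 27168·20701.3 = 1140169698.6.
Share for C: 562412918.4/1140169698.6 = 0.49327.
n_C = 250 × 0.49327 = 123.318... → 123.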